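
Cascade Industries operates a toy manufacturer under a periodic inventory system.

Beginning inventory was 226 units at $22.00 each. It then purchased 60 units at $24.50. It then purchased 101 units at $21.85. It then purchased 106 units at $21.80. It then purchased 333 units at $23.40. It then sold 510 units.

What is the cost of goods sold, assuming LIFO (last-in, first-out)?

Sale 1 (510) [LIFO — newest first]: 333 @ $23.40 + 106 @ $21.80 + 71 @ $21.85 = $11,654.35
Ending inventory: 226 @ $22.00 + 60 @ $24.50 + 30 @ $21.85 = $7,097.50

COGS = $11,654.35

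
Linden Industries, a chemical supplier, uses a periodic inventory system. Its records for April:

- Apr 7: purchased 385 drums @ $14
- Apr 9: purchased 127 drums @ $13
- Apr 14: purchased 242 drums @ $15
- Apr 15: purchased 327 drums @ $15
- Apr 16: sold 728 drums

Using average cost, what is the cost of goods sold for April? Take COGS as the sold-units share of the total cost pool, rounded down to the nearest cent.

COGS = $10,489.66

Apr 16, sell 728: 728/1081 × $15,576.00 → $10,489.66
Ending inventory (cost pool remaining) = $5,086.34
Check: goods available $15,576.00 = COGS $10,489.66 + ending $5,086.34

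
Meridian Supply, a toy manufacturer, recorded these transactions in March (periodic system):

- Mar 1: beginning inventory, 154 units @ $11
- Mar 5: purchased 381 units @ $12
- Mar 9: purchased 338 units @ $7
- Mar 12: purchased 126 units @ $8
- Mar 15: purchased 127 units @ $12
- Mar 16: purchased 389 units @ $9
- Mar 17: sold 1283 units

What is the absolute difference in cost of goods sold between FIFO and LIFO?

$542

FIFO COGS: 154 @ $11 + 381 @ $12 + 338 @ $7 + 126 @ $8 + 127 @ $12 + 157 @ $9 = $12,577
LIFO COGS: 389 @ $9 + 127 @ $12 + 126 @ $8 + 338 @ $7 + 303 @ $12 = $12,035
Difference = |$12,577 − $12,035| = $542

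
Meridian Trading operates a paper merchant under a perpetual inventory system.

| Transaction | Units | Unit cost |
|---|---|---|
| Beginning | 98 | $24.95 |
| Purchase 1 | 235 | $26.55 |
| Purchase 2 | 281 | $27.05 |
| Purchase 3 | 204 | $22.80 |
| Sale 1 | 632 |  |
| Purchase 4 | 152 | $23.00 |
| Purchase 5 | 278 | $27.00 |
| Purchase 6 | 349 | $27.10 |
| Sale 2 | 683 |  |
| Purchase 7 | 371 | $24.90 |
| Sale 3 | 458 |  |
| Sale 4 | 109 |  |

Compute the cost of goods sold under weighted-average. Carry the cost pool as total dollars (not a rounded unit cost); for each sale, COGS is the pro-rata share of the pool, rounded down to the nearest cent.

COGS = $48,447.12

After Beginning: 98 on hand, pool $2,445.10 (≈ $24.9500 each)
After Purchase 1: 333 on hand, pool $8,684.35 (≈ $26.0791 each)
After Purchase 2: 614 on hand, pool $16,285.40 (≈ $26.5235 each)
After Purchase 3: 818 on hand, pool $20,936.60 (≈ $25.5949 each)
Sale 1, sell 632: 632/818 × $20,936.60 → $16,175.95
After Purchase 4: 338 on hand, pool $8,256.65 (≈ $24.4280 each)
After Purchase 5: 616 on hand, pool $15,762.65 (≈ $25.5887 each)
After Purchase 6: 965 on hand, pool $25,220.55 (≈ $26.1353 each)
Sale 2, sell 683: 683/965 × $25,220.55 → $17,850.39
After Purchase 7: 653 on hand, pool $16,608.06 (≈ $25.4335 each)
Sale 3, sell 458: 458/653 × $16,608.06 → $11,648.53
Sale 4, sell 109: 109/195 × $4,959.53 → $2,772.25
Total COGS = $16,175.95 + $17,850.39 + $11,648.53 + $2,772.25 = $48,447.12
Ending inventory (cost pool remaining) = $2,187.28
Check: goods available $50,634.40 = COGS $48,447.12 + ending $2,187.28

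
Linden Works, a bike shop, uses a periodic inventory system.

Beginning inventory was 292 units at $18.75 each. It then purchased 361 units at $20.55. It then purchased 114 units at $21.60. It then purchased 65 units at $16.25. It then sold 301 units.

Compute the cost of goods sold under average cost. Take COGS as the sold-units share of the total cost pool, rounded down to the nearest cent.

COGS = $5,937.58

Sale 1, sell 301: 301/832 × $16,412.20 → $5,937.58
Ending inventory (cost pool remaining) = $10,474.62
Check: goods available $16,412.20 = COGS $5,937.58 + ending $10,474.62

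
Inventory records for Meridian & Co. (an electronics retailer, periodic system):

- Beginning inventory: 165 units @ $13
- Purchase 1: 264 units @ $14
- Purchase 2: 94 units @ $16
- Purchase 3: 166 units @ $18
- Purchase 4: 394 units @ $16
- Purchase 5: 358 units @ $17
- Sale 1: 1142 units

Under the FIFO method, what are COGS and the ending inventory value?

COGS = $17,640; ending inventory = $5,083

Sale 1 (1142) [FIFO — oldest first]: 165 @ $13 + 264 @ $14 + 94 @ $16 + 166 @ $18 + 394 @ $16 + 59 @ $17 = $17,640
Ending inventory: 299 @ $17 = $5,083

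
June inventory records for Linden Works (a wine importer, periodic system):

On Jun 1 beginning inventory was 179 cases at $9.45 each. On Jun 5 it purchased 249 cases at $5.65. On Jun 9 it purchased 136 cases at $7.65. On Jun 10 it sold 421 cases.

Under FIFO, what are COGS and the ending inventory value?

Jun 10, 421 sold [FIFO — oldest first]: 179 @ $9.45 + 242 @ $5.65 = $3,058.85
Ending inventory: 7 @ $5.65 + 136 @ $7.65 = $1,079.95

COGS = $3,058.85; ending inventory = $1,079.95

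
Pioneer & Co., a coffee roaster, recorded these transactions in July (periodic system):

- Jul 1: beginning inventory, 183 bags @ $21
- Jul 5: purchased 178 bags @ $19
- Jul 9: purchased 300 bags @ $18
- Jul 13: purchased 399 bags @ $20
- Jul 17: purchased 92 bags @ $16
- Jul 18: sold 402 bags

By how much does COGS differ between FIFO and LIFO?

$291

FIFO COGS: 183 @ $21 + 178 @ $19 + 41 @ $18 = $7,963
LIFO COGS: 92 @ $16 + 310 @ $20 = $7,672
Difference = |$7,963 − $7,672| = $291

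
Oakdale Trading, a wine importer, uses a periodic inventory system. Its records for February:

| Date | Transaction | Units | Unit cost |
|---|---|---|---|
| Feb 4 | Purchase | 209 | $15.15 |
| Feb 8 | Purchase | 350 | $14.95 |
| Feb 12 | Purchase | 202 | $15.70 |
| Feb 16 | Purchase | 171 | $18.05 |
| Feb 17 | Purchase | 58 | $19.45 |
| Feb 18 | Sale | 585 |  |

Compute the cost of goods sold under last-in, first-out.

COGS = $9,688.35

Feb 18, 585 sold [LIFO — newest first]: 58 @ $19.45 + 171 @ $18.05 + 202 @ $15.70 + 154 @ $14.95 = $9,688.35
Ending inventory: 209 @ $15.15 + 196 @ $14.95 = $6,096.55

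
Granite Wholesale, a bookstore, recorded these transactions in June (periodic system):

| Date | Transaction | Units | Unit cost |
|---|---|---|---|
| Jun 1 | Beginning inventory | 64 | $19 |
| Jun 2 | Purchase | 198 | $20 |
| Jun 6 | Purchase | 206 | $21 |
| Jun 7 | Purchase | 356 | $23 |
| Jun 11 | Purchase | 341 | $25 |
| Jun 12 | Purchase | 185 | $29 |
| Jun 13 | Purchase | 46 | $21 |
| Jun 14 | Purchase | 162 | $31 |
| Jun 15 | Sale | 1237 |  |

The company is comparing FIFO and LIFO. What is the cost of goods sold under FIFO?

COGS = $28,303

FIFO COGS: 64 @ $19 + 198 @ $20 + 206 @ $21 + 356 @ $23 + 341 @ $25 + 72 @ $29 = $28,303
LIFO COGS: 162 @ $31 + 46 @ $21 + 185 @ $29 + 341 @ $25 + 356 @ $23 + 147 @ $21 = $31,153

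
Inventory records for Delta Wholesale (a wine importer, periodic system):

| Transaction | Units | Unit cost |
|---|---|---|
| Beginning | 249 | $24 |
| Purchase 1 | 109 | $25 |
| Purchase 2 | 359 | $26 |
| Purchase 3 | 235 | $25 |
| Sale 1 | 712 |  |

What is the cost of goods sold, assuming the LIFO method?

Sale 1 (712) [LIFO — newest first]: 235 @ $25 + 359 @ $26 + 109 @ $25 + 9 @ $24 = $18,150
Ending inventory: 240 @ $24 = $5,760

COGS = $18,150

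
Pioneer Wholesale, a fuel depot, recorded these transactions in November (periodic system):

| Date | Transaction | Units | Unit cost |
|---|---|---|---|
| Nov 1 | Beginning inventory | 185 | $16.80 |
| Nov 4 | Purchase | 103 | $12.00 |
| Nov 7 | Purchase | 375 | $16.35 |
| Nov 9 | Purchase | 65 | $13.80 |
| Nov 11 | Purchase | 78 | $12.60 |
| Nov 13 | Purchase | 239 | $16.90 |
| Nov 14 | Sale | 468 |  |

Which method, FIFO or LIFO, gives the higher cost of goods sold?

LIFO

FIFO COGS: 185 @ $16.80 + 103 @ $12.00 + 180 @ $16.35 = $7,287.00
LIFO COGS: 239 @ $16.90 + 78 @ $12.60 + 65 @ $13.80 + 86 @ $16.35 = $7,325.00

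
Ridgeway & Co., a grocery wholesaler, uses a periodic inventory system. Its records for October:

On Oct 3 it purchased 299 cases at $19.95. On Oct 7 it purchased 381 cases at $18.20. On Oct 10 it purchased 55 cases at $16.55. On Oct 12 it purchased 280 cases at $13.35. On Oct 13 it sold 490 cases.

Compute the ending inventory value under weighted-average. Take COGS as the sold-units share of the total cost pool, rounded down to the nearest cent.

Ending inventory = $9,076.30

Oct 13, sell 490: 490/1015 × $17,547.50 → $8,471.20
Ending inventory (cost pool remaining) = $9,076.30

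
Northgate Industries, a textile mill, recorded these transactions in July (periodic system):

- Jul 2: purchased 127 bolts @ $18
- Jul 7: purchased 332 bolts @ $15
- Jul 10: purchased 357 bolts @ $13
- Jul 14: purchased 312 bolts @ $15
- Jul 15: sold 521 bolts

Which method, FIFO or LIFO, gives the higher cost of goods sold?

FIFO COGS: 127 @ $18 + 332 @ $15 + 62 @ $13 = $8,072
LIFO COGS: 312 @ $15 + 209 @ $13 = $7,397

FIFO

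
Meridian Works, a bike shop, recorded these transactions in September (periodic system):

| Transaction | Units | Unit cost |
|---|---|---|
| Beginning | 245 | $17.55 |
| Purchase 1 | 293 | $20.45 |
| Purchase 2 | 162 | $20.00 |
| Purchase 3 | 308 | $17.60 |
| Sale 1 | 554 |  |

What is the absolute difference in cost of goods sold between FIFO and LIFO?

$233.00

FIFO COGS: 245 @ $17.55 + 293 @ $20.45 + 16 @ $20.00 = $10,611.60
LIFO COGS: 308 @ $17.60 + 162 @ $20.00 + 84 @ $20.45 = $10,378.60
Difference = |$10,611.60 − $10,378.60| = $233.00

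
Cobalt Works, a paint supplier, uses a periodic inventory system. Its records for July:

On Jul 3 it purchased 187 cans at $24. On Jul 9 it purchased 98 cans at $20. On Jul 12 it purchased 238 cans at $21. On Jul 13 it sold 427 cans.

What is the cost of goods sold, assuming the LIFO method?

COGS = $9,142

Jul 13, 427 sold [LIFO — newest first]: 238 @ $21 + 98 @ $20 + 91 @ $24 = $9,142
Ending inventory: 96 @ $24 = $2,304
Check: goods available $11,446 = COGS $9,142 + ending $2,304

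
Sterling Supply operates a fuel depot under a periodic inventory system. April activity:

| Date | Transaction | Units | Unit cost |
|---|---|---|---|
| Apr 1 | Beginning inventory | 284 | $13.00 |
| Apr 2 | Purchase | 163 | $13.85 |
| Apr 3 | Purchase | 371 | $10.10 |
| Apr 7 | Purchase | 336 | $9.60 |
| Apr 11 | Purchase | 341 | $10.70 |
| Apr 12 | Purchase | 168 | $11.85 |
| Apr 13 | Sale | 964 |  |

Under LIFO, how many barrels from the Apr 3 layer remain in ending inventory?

252

Apr 13, 964 sold [LIFO — newest first]: 168 @ $11.85 + 341 @ $10.70 + 336 @ $9.60 + 119 @ $10.10 = $10,067.00
Ending inventory: 284 @ $13.00 + 163 @ $13.85 + 252 @ $10.10 = $8,494.75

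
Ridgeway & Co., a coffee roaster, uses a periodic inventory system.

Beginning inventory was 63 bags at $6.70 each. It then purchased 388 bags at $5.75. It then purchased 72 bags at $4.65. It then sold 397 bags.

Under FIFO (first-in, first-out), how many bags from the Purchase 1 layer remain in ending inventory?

54

Sale 1 (397) [FIFO — oldest first]: 63 @ $6.70 + 334 @ $5.75 = $2,342.60
Ending inventory: 54 @ $5.75 + 72 @ $4.65 = $645.30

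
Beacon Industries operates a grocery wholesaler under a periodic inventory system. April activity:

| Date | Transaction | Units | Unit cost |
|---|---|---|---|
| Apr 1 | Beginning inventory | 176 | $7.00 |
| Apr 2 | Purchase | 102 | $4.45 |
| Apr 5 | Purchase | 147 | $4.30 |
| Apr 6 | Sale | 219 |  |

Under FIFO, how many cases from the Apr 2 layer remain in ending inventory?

Apr 6, 219 sold [FIFO — oldest first]: 176 @ $7.00 + 43 @ $4.45 = $1,423.35
Ending inventory: 59 @ $4.45 + 147 @ $4.30 = $894.65
Check: goods available $2,318.00 = COGS $1,423.35 + ending $894.65

59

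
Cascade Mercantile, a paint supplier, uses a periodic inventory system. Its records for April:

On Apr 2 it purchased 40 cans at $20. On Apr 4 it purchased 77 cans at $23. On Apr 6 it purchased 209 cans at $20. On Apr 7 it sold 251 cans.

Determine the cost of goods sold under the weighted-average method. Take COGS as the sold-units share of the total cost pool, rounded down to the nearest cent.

COGS = $5,197.85

Apr 7, sell 251: 251/326 × $6,751.00 → $5,197.85
Ending inventory (cost pool remaining) = $1,553.15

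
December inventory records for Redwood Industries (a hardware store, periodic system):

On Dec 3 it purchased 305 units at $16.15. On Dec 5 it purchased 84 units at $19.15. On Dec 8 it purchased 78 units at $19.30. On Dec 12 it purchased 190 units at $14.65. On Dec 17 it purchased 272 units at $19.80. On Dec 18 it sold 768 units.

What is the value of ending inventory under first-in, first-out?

Dec 18, 768 sold [FIFO — oldest first]: 305 @ $16.15 + 84 @ $19.15 + 78 @ $19.30 + 190 @ $14.65 + 111 @ $19.80 = $13,021.05
Ending inventory: 161 @ $19.80 = $3,187.80

Ending inventory = $3,187.80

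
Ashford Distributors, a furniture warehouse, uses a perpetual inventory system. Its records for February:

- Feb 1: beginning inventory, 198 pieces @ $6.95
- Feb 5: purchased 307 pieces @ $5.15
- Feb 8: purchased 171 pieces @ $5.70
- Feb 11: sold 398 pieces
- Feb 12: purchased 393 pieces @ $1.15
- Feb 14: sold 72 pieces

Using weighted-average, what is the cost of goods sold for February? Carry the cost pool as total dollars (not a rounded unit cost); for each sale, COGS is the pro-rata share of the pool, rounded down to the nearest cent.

COGS = $2,536.89

After Feb 1: 198 on hand, pool $1,376.10 (≈ $6.9500 each)
After Feb 5: 505 on hand, pool $2,957.15 (≈ $5.8557 each)
After Feb 8: 676 on hand, pool $3,931.85 (≈ $5.8163 each)
Feb 11, sell 398: 398/676 × $3,931.85 → $2,314.90
After Feb 12: 671 on hand, pool $2,068.90 (≈ $3.0833 each)
Feb 14, sell 72: 72/671 × $2,068.90 → $221.99
Total COGS = $2,314.90 + $221.99 = $2,536.89
Ending inventory (cost pool remaining) = $1,846.91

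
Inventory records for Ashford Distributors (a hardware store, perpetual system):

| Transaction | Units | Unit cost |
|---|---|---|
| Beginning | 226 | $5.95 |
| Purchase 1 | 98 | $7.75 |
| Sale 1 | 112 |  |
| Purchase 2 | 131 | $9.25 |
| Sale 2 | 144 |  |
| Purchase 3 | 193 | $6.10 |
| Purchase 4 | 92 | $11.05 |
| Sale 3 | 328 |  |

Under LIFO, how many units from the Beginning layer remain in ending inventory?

Sale 1 (112) [LIFO — newest first]: 98 @ $7.75 + 14 @ $5.95 = $842.80
Sale 2 (144) [LIFO — newest first]: 131 @ $9.25 + 13 @ $5.95 = $1,289.10
Sale 3 (328) [LIFO — newest first]: 92 @ $11.05 + 193 @ $6.10 + 43 @ $5.95 = $2,449.75
Total COGS = $842.80 + $1,289.10 + $2,449.75 = $4,581.65
Ending inventory: 156 @ $5.95 = $928.20

156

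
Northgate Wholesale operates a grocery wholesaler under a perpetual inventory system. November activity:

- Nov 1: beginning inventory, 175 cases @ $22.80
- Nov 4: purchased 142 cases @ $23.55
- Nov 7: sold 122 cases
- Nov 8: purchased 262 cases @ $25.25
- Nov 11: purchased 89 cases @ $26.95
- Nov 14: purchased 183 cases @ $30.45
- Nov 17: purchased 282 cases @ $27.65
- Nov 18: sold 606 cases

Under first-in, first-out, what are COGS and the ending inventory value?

COGS = $18,175.15; ending inventory = $11,542.65

Nov 7, 122 sold [FIFO — oldest first]: 122 @ $22.80 = $2,781.60
Nov 18, 606 sold [FIFO — oldest first]: 53 @ $22.80 + 142 @ $23.55 + 262 @ $25.25 + 89 @ $26.95 + 60 @ $30.45 = $15,393.55
Total COGS = $2,781.60 + $15,393.55 = $18,175.15
Ending inventory: 123 @ $30.45 + 282 @ $27.65 = $11,542.65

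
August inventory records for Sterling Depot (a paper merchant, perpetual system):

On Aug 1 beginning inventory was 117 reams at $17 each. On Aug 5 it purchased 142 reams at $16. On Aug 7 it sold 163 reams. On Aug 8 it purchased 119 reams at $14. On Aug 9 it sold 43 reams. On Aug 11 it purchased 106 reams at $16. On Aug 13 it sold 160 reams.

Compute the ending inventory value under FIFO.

Aug 7, 163 sold [FIFO — oldest first]: 117 @ $17 + 46 @ $16 = $2,725
Aug 9, 43 sold [FIFO — oldest first]: 43 @ $16 = $688
Aug 13, 160 sold [FIFO — oldest first]: 53 @ $16 + 107 @ $14 = $2,346
Total COGS = $2,725 + $688 + $2,346 = $5,759
Ending inventory: 12 @ $14 + 106 @ $16 = $1,864

Ending inventory = $1,864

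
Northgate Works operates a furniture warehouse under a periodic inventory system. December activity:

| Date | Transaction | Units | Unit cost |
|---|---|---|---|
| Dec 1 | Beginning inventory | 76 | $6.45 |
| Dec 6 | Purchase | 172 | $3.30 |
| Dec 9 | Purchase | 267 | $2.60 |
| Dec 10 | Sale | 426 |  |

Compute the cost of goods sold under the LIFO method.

COGS = $1,218.90

Dec 10, 426 sold [LIFO — newest first]: 267 @ $2.60 + 159 @ $3.30 = $1,218.90
Ending inventory: 76 @ $6.45 + 13 @ $3.30 = $533.10
Check: goods available $1,752.00 = COGS $1,218.90 + ending $533.10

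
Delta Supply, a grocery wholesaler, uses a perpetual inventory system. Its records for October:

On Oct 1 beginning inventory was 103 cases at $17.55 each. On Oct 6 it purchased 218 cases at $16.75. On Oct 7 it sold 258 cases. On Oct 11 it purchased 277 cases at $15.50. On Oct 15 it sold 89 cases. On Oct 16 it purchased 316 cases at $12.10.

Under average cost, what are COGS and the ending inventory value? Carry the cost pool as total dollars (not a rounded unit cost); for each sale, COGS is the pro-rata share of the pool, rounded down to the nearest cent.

After Oct 1: 103 on hand, pool $1,807.65 (≈ $17.5500 each)
After Oct 6: 321 on hand, pool $5,459.15 (≈ $17.0067 each)
Oct 7, sell 258: 258/321 × $5,459.15 → $4,387.72
After Oct 11: 340 on hand, pool $5,364.93 (≈ $15.7792 each)
Oct 15, sell 89: 89/340 × $5,364.93 → $1,404.34
After Oct 16: 567 on hand, pool $7,784.19 (≈ $13.7287 each)
Total COGS = $4,387.72 + $1,404.34 = $5,792.06
Ending inventory (cost pool remaining) = $7,784.19

COGS = $5,792.06; ending inventory = $7,784.19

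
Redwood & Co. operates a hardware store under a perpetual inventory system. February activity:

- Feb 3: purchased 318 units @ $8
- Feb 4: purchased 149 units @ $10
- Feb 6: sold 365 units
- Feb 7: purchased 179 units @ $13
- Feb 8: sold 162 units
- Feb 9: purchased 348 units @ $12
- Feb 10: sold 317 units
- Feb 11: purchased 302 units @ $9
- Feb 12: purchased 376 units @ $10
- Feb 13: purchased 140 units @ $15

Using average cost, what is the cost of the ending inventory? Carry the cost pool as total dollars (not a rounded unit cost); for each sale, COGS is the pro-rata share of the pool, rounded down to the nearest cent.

Ending inventory = $10,355.71

After Feb 3: 318 on hand, pool $2,544.00 (≈ $8.0000 each)
After Feb 4: 467 on hand, pool $4,034.00 (≈ $8.6381 each)
Feb 6, sell 365: 365/467 × $4,034.00 → $3,152.91
After Feb 7: 281 on hand, pool $3,208.09 (≈ $11.4167 each)
Feb 8, sell 162: 162/281 × $3,208.09 → $1,849.50
After Feb 9: 467 on hand, pool $5,534.59 (≈ $11.8514 each)
Feb 10, sell 317: 317/467 × $5,534.59 → $3,756.88
After Feb 11: 452 on hand, pool $4,495.71 (≈ $9.9463 each)
After Feb 12: 828 on hand, pool $8,255.71 (≈ $9.9707 each)
After Feb 13: 968 on hand, pool $10,355.71 (≈ $10.6980 each)
Total COGS = $3,152.91 + $1,849.50 + $3,756.88 = $8,759.29
Ending inventory (cost pool remaining) = $10,355.71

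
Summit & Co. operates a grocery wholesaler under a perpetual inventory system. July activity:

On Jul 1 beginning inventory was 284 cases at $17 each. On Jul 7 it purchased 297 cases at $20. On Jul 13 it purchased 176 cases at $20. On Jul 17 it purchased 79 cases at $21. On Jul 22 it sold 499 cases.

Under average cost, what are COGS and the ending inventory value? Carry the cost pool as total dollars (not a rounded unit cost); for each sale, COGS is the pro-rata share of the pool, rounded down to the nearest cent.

After Jul 1: 284 on hand, pool $4,828.00 (≈ $17.0000 each)
After Jul 7: 581 on hand, pool $10,768.00 (≈ $18.5336 each)
After Jul 13: 757 on hand, pool $14,288.00 (≈ $18.8745 each)
After Jul 17: 836 on hand, pool $15,947.00 (≈ $19.0754 each)
Jul 22, sell 499: 499/836 × $15,947.00 → $9,518.60
Ending inventory (cost pool remaining) = $6,428.40

COGS = $9,518.60; ending inventory = $6,428.40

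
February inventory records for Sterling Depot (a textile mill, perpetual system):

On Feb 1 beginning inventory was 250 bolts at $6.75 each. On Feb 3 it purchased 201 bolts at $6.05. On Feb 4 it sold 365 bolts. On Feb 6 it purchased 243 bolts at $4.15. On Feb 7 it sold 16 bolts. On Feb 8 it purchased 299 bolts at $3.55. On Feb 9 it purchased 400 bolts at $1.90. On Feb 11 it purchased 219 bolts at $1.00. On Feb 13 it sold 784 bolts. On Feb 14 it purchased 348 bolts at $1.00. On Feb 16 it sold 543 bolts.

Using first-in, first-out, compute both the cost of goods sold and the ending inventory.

Feb 4, 365 sold [FIFO — oldest first]: 250 @ $6.75 + 115 @ $6.05 = $2,383.25
Feb 7, 16 sold [FIFO — oldest first]: 16 @ $6.05 = $96.80
Feb 13, 784 sold [FIFO — oldest first]: 70 @ $6.05 + 243 @ $4.15 + 299 @ $3.55 + 172 @ $1.90 = $2,820.20
Feb 16, 543 sold [FIFO — oldest first]: 228 @ $1.90 + 219 @ $1.00 + 96 @ $1.00 = $748.20
Total COGS = $2,383.25 + $96.80 + $2,820.20 + $748.20 = $6,048.45
Ending inventory: 252 @ $1.00 = $252.00

COGS = $6,048.45; ending inventory = $252.00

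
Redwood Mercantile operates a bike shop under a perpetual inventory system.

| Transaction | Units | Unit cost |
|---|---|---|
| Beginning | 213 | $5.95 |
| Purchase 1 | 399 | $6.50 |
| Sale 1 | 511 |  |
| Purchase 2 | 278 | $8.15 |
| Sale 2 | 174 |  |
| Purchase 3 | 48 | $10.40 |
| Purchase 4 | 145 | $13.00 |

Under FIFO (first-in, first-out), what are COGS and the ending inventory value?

Sale 1 (511) [FIFO — oldest first]: 213 @ $5.95 + 298 @ $6.50 = $3,204.35
Sale 2 (174) [FIFO — oldest first]: 101 @ $6.50 + 73 @ $8.15 = $1,251.45
Total COGS = $3,204.35 + $1,251.45 = $4,455.80
Ending inventory: 205 @ $8.15 + 48 @ $10.40 + 145 @ $13.00 = $4,054.95
Check: goods available $8,510.75 = COGS $4,455.80 + ending $4,054.95

COGS = $4,455.80; ending inventory = $4,054.95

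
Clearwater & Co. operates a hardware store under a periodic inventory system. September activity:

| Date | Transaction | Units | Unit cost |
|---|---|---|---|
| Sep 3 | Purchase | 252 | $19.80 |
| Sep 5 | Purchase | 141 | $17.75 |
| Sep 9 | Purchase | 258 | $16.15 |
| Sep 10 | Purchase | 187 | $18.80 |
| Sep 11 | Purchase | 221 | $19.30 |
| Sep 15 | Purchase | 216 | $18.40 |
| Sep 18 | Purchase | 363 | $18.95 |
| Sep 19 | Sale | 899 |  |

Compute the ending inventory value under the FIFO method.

Sep 19, 899 sold [FIFO — oldest first]: 252 @ $19.80 + 141 @ $17.75 + 258 @ $16.15 + 187 @ $18.80 + 61 @ $19.30 = $16,351.95
Ending inventory: 160 @ $19.30 + 216 @ $18.40 + 363 @ $18.95 = $13,941.25

Ending inventory = $13,941.25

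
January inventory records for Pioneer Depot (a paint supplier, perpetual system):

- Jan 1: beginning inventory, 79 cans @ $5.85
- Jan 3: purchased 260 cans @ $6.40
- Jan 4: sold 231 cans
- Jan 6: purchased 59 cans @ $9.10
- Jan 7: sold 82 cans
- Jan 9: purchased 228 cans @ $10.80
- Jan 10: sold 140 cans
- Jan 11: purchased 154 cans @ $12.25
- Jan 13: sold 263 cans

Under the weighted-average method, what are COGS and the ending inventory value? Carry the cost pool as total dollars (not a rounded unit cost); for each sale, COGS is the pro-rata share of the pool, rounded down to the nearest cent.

After Jan 1: 79 on hand, pool $462.15 (≈ $5.8500 each)
After Jan 3: 339 on hand, pool $2,126.15 (≈ $6.2718 each)
Jan 4, sell 231: 231/339 × $2,126.15 → $1,448.79
After Jan 6: 167 on hand, pool $1,214.26 (≈ $7.2710 each)
Jan 7, sell 82: 82/167 × $1,214.26 → $596.22
After Jan 9: 313 on hand, pool $3,080.44 (≈ $9.8417 each)
Jan 10, sell 140: 140/313 × $3,080.44 → $1,377.83
After Jan 11: 327 on hand, pool $3,589.11 (≈ $10.9759 each)
Jan 13, sell 263: 263/327 × $3,589.11 → $2,886.65
Total COGS = $1,448.79 + $596.22 + $1,377.83 + $2,886.65 = $6,309.49
Ending inventory (cost pool remaining) = $702.46

COGS = $6,309.49; ending inventory = $702.46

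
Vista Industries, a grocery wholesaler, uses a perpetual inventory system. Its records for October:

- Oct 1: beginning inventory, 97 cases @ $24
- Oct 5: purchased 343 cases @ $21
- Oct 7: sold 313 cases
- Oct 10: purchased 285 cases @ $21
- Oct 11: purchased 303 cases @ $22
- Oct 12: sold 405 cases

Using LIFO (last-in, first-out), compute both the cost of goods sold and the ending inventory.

Oct 7, 313 sold [LIFO — newest first]: 313 @ $21 = $6,573
Oct 12, 405 sold [LIFO — newest first]: 303 @ $22 + 102 @ $21 = $8,808
Total COGS = $6,573 + $8,808 = $15,381
Ending inventory: 97 @ $24 + 30 @ $21 + 183 @ $21 = $6,801
Check: goods available $22,182 = COGS $15,381 + ending $6,801

COGS = $15,381; ending inventory = $6,801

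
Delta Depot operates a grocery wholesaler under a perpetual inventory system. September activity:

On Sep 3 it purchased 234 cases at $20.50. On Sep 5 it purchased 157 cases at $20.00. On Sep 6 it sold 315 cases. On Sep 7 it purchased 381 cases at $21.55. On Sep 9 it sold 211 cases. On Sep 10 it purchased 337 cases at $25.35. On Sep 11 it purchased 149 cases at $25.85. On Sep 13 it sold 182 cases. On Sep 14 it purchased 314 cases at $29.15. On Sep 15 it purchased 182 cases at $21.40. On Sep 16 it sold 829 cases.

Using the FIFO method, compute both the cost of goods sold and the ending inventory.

Sep 6, 315 sold [FIFO — oldest first]: 234 @ $20.50 + 81 @ $20.00 = $6,417.00
Sep 9, 211 sold [FIFO — oldest first]: 76 @ $20.00 + 135 @ $21.55 = $4,429.25
Sep 13, 182 sold [FIFO — oldest first]: 182 @ $21.55 = $3,922.10
Sep 16, 829 sold [FIFO — oldest first]: 64 @ $21.55 + 337 @ $25.35 + 149 @ $25.85 + 279 @ $29.15 = $21,906.65
Total COGS = $6,417.00 + $4,429.25 + $3,922.10 + $21,906.65 = $36,675.00
Ending inventory: 35 @ $29.15 + 182 @ $21.40 = $4,915.05

COGS = $36,675.00; ending inventory = $4,915.05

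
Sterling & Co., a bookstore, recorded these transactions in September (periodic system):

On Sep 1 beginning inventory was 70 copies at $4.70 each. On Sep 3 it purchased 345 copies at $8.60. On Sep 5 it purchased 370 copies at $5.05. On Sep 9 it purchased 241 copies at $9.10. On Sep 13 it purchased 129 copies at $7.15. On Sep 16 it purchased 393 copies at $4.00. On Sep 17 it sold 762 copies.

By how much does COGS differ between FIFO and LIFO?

$370.00

FIFO COGS: 70 @ $4.70 + 345 @ $8.60 + 347 @ $5.05 = $5,048.35
LIFO COGS: 393 @ $4.00 + 129 @ $7.15 + 240 @ $9.10 = $4,678.35
Difference = |$5,048.35 − $4,678.35| = $370.00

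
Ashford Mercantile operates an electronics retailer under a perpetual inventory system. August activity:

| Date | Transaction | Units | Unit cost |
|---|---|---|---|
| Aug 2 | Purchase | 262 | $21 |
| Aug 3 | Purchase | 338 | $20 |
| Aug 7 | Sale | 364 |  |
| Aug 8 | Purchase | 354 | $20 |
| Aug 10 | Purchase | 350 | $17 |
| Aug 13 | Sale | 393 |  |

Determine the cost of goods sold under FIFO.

COGS = $15,402

Aug 7, 364 sold [FIFO — oldest first]: 262 @ $21 + 102 @ $20 = $7,542
Aug 13, 393 sold [FIFO — oldest first]: 236 @ $20 + 157 @ $20 = $7,860
Total COGS = $7,542 + $7,860 = $15,402
Ending inventory: 197 @ $20 + 350 @ $17 = $9,890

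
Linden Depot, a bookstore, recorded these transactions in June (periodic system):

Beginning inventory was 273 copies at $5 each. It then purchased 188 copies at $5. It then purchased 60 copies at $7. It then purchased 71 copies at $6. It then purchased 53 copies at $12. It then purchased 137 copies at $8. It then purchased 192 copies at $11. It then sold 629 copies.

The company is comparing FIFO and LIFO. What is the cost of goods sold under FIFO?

COGS = $3,595

FIFO COGS: 273 @ $5 + 188 @ $5 + 60 @ $7 + 71 @ $6 + 37 @ $12 = $3,595
LIFO COGS: 192 @ $11 + 137 @ $8 + 53 @ $12 + 71 @ $6 + 60 @ $7 + 116 @ $5 = $5,270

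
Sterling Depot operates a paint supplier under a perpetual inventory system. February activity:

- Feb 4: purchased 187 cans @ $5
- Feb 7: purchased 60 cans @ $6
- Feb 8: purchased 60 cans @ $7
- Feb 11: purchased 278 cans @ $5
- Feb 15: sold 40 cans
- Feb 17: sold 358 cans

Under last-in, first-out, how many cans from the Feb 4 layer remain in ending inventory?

Feb 15, 40 sold [LIFO — newest first]: 40 @ $5 = $200
Feb 17, 358 sold [LIFO — newest first]: 238 @ $5 + 60 @ $7 + 60 @ $6 = $1,970
Total COGS = $200 + $1,970 = $2,170
Ending inventory: 187 @ $5 = $935

187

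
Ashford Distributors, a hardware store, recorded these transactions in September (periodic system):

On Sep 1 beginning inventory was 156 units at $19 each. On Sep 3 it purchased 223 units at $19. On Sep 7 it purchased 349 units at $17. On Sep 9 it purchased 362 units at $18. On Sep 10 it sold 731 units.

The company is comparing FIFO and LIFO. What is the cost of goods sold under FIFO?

COGS = $13,188

FIFO COGS: 156 @ $19 + 223 @ $19 + 349 @ $17 + 3 @ $18 = $13,188
LIFO COGS: 362 @ $18 + 349 @ $17 + 20 @ $19 = $12,829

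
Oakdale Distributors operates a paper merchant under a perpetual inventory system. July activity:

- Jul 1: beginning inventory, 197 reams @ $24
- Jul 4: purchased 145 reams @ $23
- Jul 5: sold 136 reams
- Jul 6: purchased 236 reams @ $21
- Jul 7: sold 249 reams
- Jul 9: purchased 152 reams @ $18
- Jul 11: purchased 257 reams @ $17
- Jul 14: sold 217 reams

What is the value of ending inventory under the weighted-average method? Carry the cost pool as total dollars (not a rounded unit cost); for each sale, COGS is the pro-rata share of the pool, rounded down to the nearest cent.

After Jul 1: 197 on hand, pool $4,728.00 (≈ $24.0000 each)
After Jul 4: 342 on hand, pool $8,063.00 (≈ $23.5760 each)
Jul 5, sell 136: 136/342 × $8,063.00 → $3,206.33
After Jul 6: 442 on hand, pool $9,812.67 (≈ $22.2006 each)
Jul 7, sell 249: 249/442 × $9,812.67 → $5,527.95
After Jul 9: 345 on hand, pool $7,020.72 (≈ $20.3499 each)
After Jul 11: 602 on hand, pool $11,389.72 (≈ $18.9198 each)
Jul 14, sell 217: 217/602 × $11,389.72 → $4,105.59
Total COGS = $3,206.33 + $5,527.95 + $4,105.59 = $12,839.87
Ending inventory (cost pool remaining) = $7,284.13
Check: goods available $20,124.00 = COGS $12,839.87 + ending $7,284.13

Ending inventory = $7,284.13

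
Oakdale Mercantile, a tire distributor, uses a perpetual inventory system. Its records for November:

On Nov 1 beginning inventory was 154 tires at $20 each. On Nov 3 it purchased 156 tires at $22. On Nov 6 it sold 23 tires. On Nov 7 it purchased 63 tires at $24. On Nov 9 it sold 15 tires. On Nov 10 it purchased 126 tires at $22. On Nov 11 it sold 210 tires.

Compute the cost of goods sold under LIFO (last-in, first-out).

Nov 6, 23 sold [LIFO — newest first]: 23 @ $22 = $506
Nov 9, 15 sold [LIFO — newest first]: 15 @ $24 = $360
Nov 11, 210 sold [LIFO — newest first]: 126 @ $22 + 48 @ $24 + 36 @ $22 = $4,716
Total COGS = $506 + $360 + $4,716 = $5,582
Ending inventory: 154 @ $20 + 97 @ $22 = $5,214
Check: goods available $10,796 = COGS $5,582 + ending $5,214

COGS = $5,582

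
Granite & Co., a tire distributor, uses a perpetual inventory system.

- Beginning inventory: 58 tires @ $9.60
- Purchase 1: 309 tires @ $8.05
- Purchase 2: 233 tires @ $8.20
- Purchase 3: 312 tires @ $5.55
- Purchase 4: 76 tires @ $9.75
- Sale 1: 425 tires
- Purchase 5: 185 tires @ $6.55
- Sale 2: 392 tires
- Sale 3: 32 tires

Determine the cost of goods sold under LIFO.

COGS = $5,941.10

Sale 1 (425) [LIFO — newest first]: 76 @ $9.75 + 312 @ $5.55 + 37 @ $8.20 = $2,776.00
Sale 2 (392) [LIFO — newest first]: 185 @ $6.55 + 196 @ $8.20 + 11 @ $8.05 = $2,907.50
Sale 3 (32) [LIFO — newest first]: 32 @ $8.05 = $257.60
Total COGS = $2,776.00 + $2,907.50 + $257.60 = $5,941.10
Ending inventory: 58 @ $9.60 + 266 @ $8.05 = $2,698.10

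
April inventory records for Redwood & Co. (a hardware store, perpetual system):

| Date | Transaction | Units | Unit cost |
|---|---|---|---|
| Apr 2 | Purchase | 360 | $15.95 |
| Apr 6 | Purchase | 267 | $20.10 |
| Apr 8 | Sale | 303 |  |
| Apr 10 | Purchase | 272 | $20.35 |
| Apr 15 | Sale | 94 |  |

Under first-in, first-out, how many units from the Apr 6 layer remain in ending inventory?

Apr 8, 303 sold [FIFO — oldest first]: 303 @ $15.95 = $4,832.85
Apr 15, 94 sold [FIFO — oldest first]: 57 @ $15.95 + 37 @ $20.10 = $1,652.85
Total COGS = $4,832.85 + $1,652.85 = $6,485.70
Ending inventory: 230 @ $20.10 + 272 @ $20.35 = $10,158.20

230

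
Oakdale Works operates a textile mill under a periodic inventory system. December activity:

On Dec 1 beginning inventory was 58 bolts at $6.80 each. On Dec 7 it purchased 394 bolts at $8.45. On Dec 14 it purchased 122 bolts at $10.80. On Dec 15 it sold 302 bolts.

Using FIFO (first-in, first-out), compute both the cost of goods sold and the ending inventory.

Dec 15, 302 sold [FIFO — oldest first]: 58 @ $6.80 + 244 @ $8.45 = $2,456.20
Ending inventory: 150 @ $8.45 + 122 @ $10.80 = $2,585.10
Check: goods available $5,041.30 = COGS $2,456.20 + ending $2,585.10

COGS = $2,456.20; ending inventory = $2,585.10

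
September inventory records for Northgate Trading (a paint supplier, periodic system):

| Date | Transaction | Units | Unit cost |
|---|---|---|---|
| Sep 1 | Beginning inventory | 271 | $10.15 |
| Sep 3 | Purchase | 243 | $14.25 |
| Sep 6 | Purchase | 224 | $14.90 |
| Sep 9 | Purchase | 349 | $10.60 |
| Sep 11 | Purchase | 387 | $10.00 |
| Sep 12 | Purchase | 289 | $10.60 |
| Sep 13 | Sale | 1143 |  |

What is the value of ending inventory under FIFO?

Sep 13, 1143 sold [FIFO — oldest first]: 271 @ $10.15 + 243 @ $14.25 + 224 @ $14.90 + 349 @ $10.60 + 56 @ $10.00 = $13,810.40
Ending inventory: 331 @ $10.00 + 289 @ $10.60 = $6,373.40

Ending inventory = $6,373.40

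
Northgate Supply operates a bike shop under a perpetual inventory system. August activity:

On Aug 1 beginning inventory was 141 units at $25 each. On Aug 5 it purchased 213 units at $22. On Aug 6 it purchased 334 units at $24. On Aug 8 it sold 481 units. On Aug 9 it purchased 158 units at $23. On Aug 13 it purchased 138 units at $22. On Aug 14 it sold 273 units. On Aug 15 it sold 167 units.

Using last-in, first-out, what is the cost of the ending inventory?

Aug 8, 481 sold [LIFO — newest first]: 334 @ $24 + 147 @ $22 = $11,250
Aug 14, 273 sold [LIFO — newest first]: 138 @ $22 + 135 @ $23 = $6,141
Aug 15, 167 sold [LIFO — newest first]: 23 @ $23 + 66 @ $22 + 78 @ $25 = $3,931
Total COGS = $11,250 + $6,141 + $3,931 = $21,322
Ending inventory: 63 @ $25 = $1,575

Ending inventory = $1,575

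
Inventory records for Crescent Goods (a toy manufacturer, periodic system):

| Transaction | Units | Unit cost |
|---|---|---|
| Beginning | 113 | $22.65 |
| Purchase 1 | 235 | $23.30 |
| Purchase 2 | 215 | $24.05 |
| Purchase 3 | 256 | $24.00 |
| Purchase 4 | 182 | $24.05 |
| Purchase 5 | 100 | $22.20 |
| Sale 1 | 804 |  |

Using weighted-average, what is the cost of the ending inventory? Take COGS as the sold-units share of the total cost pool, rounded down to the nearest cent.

Ending inventory = $6,999.28

Sale 1, sell 804: 804/1101 × $25,946.80 → $18,947.52
Ending inventory (cost pool remaining) = $6,999.28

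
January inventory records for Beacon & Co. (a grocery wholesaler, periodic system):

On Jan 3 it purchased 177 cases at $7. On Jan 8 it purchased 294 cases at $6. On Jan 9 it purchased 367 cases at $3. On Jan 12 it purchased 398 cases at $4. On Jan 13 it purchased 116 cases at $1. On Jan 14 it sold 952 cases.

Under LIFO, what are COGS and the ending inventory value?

Jan 14, 952 sold [LIFO — newest first]: 116 @ $1 + 398 @ $4 + 367 @ $3 + 71 @ $6 = $3,235
Ending inventory: 177 @ $7 + 223 @ $6 = $2,577

COGS = $3,235; ending inventory = $2,577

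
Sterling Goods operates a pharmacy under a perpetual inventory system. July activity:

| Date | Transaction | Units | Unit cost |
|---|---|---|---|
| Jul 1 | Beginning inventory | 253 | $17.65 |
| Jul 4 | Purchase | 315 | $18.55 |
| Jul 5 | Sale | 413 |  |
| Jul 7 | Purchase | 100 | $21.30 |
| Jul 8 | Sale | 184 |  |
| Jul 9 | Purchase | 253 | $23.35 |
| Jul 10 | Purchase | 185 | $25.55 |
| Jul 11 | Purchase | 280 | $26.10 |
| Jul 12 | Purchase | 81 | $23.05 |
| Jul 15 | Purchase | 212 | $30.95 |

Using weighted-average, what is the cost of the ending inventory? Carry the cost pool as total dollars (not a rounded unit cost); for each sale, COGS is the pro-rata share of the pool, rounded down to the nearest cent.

Ending inventory = $27,747.07

After Jul 1: 253 on hand, pool $4,465.45 (≈ $17.6500 each)
After Jul 4: 568 on hand, pool $10,308.70 (≈ $18.1491 each)
Jul 5, sell 413: 413/568 × $10,308.70 → $7,495.58
After Jul 7: 255 on hand, pool $4,943.12 (≈ $19.3848 each)
Jul 8, sell 184: 184/255 × $4,943.12 → $3,566.80
After Jul 9: 324 on hand, pool $7,283.87 (≈ $22.4811 each)
After Jul 10: 509 on hand, pool $12,010.62 (≈ $23.5965 each)
After Jul 11: 789 on hand, pool $19,318.62 (≈ $24.4849 each)
After Jul 12: 870 on hand, pool $21,185.67 (≈ $24.3513 each)
After Jul 15: 1082 on hand, pool $27,747.07 (≈ $25.6442 each)
Total COGS = $7,495.58 + $3,566.80 = $11,062.38
Ending inventory (cost pool remaining) = $27,747.07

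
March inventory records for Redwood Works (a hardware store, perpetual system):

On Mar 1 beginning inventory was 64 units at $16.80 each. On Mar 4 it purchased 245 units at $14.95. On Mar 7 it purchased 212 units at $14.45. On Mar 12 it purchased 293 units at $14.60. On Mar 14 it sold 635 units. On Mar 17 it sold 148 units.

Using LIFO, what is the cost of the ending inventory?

Ending inventory = $520.80

Mar 14, 635 sold [LIFO — newest first]: 293 @ $14.60 + 212 @ $14.45 + 130 @ $14.95 = $9,284.70
Mar 17, 148 sold [LIFO — newest first]: 115 @ $14.95 + 33 @ $16.80 = $2,273.65
Total COGS = $9,284.70 + $2,273.65 = $11,558.35
Ending inventory: 31 @ $16.80 = $520.80
Check: goods available $12,079.15 = COGS $11,558.35 + ending $520.80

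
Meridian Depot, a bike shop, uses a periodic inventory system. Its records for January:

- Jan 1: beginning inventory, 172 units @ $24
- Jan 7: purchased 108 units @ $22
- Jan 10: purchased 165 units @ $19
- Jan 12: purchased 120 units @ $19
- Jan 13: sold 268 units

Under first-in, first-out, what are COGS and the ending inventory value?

Jan 13, 268 sold [FIFO — oldest first]: 172 @ $24 + 96 @ $22 = $6,240
Ending inventory: 12 @ $22 + 165 @ $19 + 120 @ $19 = $5,679
Check: goods available $11,919 = COGS $6,240 + ending $5,679

COGS = $6,240; ending inventory = $5,679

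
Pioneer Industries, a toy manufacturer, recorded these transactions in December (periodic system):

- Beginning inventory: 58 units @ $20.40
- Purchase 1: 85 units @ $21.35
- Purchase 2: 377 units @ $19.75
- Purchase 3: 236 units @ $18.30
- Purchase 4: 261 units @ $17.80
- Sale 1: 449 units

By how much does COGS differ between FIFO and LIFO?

$955.25

FIFO COGS: 58 @ $20.40 + 85 @ $21.35 + 306 @ $19.75 = $9,041.45
LIFO COGS: 261 @ $17.80 + 188 @ $18.30 = $8,086.20
Difference = |$9,041.45 − $8,086.20| = $955.25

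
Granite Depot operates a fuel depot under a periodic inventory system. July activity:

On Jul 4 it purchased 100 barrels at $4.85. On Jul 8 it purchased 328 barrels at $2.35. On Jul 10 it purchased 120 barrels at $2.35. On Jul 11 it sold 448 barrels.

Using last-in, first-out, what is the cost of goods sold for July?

COGS = $1,052.80

Jul 11, 448 sold [LIFO — newest first]: 120 @ $2.35 + 328 @ $2.35 = $1,052.80
Ending inventory: 100 @ $4.85 = $485.00
Check: goods available $1,537.80 = COGS $1,052.80 + ending $485.00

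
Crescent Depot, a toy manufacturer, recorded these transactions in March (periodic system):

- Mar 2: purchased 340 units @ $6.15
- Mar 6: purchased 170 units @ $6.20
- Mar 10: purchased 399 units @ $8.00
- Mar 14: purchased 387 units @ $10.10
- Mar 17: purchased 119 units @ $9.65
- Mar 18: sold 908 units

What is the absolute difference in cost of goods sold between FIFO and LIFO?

$1,938.65

FIFO COGS: 340 @ $6.15 + 170 @ $6.20 + 398 @ $8.00 = $6,329.00
LIFO COGS: 119 @ $9.65 + 387 @ $10.10 + 399 @ $8.00 + 3 @ $6.20 = $8,267.65
Difference = |$6,329.00 − $8,267.65| = $1,938.65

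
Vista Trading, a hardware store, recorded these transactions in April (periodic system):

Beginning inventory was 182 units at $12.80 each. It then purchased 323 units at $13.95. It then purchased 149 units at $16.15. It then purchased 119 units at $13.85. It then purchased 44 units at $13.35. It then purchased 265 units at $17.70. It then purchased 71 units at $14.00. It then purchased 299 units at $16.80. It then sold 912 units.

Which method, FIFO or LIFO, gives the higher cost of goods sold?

LIFO

FIFO COGS: 182 @ $12.80 + 323 @ $13.95 + 149 @ $16.15 + 119 @ $13.85 + 44 @ $13.35 + 95 @ $17.70 = $13,158.85
LIFO COGS: 299 @ $16.80 + 71 @ $14.00 + 265 @ $17.70 + 44 @ $13.35 + 119 @ $13.85 + 114 @ $16.15 = $14,784.35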